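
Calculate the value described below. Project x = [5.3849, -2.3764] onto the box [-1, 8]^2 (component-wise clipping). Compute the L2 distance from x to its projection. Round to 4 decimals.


Project each component onto [-1, 8].
clip(5.3849) = 5.3849, clip(-2.3764) = -1.0
Projection = [5.3849, -1.0]
Squared diffs: [0.0, 1.8945]
Distance = sqrt(1.8945) = 1.3764


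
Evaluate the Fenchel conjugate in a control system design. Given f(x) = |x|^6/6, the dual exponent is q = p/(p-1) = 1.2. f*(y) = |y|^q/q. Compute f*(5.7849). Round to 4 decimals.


The conjugate exponent q satisfies 1/p + 1/q = 1.
p = 6, so q = 6/(6 - 1) = 1.2
|y|^q = 5.7849^1.2 = 8.2178
f*(5.7849) = 8.2178 / 1.2 = 6.8482


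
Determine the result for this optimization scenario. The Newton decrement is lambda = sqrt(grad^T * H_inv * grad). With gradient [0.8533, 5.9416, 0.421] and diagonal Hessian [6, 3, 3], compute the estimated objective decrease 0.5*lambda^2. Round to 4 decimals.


Step 1: H is diagonal, so H^(-1) * g = [0.1422, 1.9805, 0.1403].
Step 2: g^T H^(-1) g = sum_i g_i^2 / H_ii
  = (0.8533)^2/6 + (5.9416)^2/3 + (0.421)^2/3
  = 0.1214 + 11.7675 + 0.0591 = 11.948
Step 3: Objective decrease = 0.5 * g^T H^(-1) g = 5.974


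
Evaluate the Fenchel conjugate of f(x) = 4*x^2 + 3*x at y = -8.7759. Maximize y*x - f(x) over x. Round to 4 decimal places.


f*(y) = sup_x {y*x - a*x^2 - b*x} = sup_x {(y-b)*x - a*x^2}
FOC: (y - b) - 2a*x = 0 => x* = (y - b)/(2a)
x* = (-8.7759 - 3)/(2*4) = -1.472
f*(-8.7759) = (y-b)^2/(4a) = (-8.7759 - 3)^2/(4*4)
= 138.6718/16 = 8.667


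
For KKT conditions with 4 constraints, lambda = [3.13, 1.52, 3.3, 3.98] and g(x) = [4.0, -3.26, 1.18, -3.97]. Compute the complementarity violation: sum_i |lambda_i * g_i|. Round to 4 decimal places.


KKT complementary slackness check:
lambda_1 * g_1 = 3.13 * 4.0 = 12.52
lambda_2 * g_2 = 1.52 * -3.26 = -4.9552
lambda_3 * g_3 = 3.3 * 1.18 = 3.894
lambda_4 * g_4 = 3.98 * -3.97 = -15.8006
Total violation = 12.52 + 4.9552 + 3.894 + 15.8006 = 37.1698


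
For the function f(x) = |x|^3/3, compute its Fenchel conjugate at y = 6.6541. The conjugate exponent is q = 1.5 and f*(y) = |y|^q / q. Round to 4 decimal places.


The conjugate exponent q satisfies 1/p + 1/q = 1.
p = 3, so q = 3/(3 - 1) = 1.5
|y|^q = 6.6541^1.5 = 17.1646
f*(6.6541) = 17.1646 / 1.5 = 11.4431


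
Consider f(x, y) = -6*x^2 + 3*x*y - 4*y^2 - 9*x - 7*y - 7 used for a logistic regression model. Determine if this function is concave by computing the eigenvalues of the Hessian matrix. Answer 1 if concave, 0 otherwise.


The Hessian of f(x,y) = -6*x^2 + 3*x*y - 4*y^2 - 9*x - 7*y - 7 is:
H = [[-12, 3], [3, -8]]
Trace = -12 - 8 = -20
Determinant = -12*-8 - (3)^2 = 87
Discriminant = (-20)^2 - 4*87 = 52.0
Eigenvalues: lambda_1 = -13.6056, lambda_2 = -6.3944
The function is concave.

1


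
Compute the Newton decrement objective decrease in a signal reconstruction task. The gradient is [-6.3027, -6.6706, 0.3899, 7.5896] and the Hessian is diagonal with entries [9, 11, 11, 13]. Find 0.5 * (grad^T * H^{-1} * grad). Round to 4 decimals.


Step 1: H is diagonal, so H^(-1) * g = [-0.7003, -0.6064, 0.0354, 0.5838].
Step 2: g^T H^(-1) g = sum_i g_i^2 / H_ii
  = (-6.3027)^2/9 + (-6.6706)^2/11 + (0.3899)^2/11 + (7.5896)^2/13
  = 4.4138 + 4.0452 + 0.0138 + 4.4309 = 12.9037
Step 3: Objective decrease = 0.5 * g^T H^(-1) g = 6.4518


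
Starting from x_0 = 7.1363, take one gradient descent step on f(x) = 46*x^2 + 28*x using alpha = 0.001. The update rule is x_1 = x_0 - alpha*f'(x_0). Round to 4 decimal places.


We compute the gradient at x_0 and apply the update.
f'(x) = 92*x + 28
f'(7.1363) = 92*7.1363 + 28 = 684.5396
x_1 = 7.1363 - 0.001*684.5396 = 6.4518


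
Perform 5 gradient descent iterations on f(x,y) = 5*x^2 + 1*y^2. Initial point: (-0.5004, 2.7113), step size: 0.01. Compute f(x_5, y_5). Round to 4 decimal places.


Gradient descent on f(x,y) = 5*x^2 + 1*y^2.
Starting point: (-0.5004, 2.7113), alpha = 0.01
Step 1: grad_x = 2*5*-0.5004 = -5.004, grad_y = 2*1*2.7113 = 5.4226
  x_1 = -0.5004 - 0.01*-5.004 = -0.4504
  y_1 = 2.7113 - 0.01*5.4226 = 2.6571
Step 2: grad_x = 2*5*-0.4504 = -4.5036, grad_y = 2*1*2.6571 = 5.3141
  x_2 = -0.4504 - 0.01*-4.5036 = -0.4053
  y_2 = 2.6571 - 0.01*5.3141 = 2.6039
Step 3: grad_x = 2*5*-0.4053 = -4.0532, grad_y = 2*1*2.6039 = 5.2079
  x_3 = -0.4053 - 0.01*-4.0532 = -0.3648
  y_3 = 2.6039 - 0.01*5.2079 = 2.5519
Step 4: grad_x = 2*5*-0.3648 = -3.6479, grad_y = 2*1*2.5519 = 5.1037
  x_4 = -0.3648 - 0.01*-3.6479 = -0.3283
  y_4 = 2.5519 - 0.01*5.1037 = 2.5008
Step 5: grad_x = 2*5*-0.3283 = -3.2831, grad_y = 2*1*2.5008 = 5.0016
  x_5 = -0.3283 - 0.01*-3.2831 = -0.2955
  y_5 = 2.5008 - 0.01*5.0016 = 2.4508
f(-0.2955, 2.4508) = 5*(-0.2955)^2 + 1*2.4508^2 = 6.443


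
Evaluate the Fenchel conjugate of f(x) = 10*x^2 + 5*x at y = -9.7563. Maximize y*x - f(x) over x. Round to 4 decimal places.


f*(y) = sup_x {y*x - a*x^2 - b*x} = sup_x {(y-b)*x - a*x^2}
FOC: (y - b) - 2a*x = 0 => x* = (y - b)/(2a)
x* = (-9.7563 - 5)/(2*10) = -0.7378
f*(-9.7563) = (y-b)^2/(4a) = (-9.7563 - 5)^2/(4*10)
= 217.7484/40 = 5.4437


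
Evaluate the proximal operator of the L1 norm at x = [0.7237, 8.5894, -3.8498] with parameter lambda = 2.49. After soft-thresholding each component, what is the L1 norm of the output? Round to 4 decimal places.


Soft-thresholding with lambda = 2.49:
prox(0.7237) = sign(0.7237)*max(|0.7237| - 2.49, 0) = 0.0
prox(8.5894) = sign(8.5894)*max(|8.5894| - 2.49, 0) = 6.0994
prox(-3.8498) = sign(-3.8498)*max(|-3.8498| - 2.49, 0) = -1.3598
prox(x) = [0.0, 6.0994, -1.3598]
||prox(x)||_1 = 0.0 + 6.0994 + 1.3598 = 7.4592


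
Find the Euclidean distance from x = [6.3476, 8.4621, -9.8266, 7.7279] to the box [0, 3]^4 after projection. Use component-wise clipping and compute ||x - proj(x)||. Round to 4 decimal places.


Project each component onto [0, 3].
clip(6.3476) = 3.0, clip(8.4621) = 3.0, clip(-9.8266) = 0.0, clip(7.7279) = 3.0
Projection = [3.0, 3.0, 0.0, 3.0]
Squared diffs: [11.2064, 29.8345, 96.5621, 22.353]
Distance = sqrt(159.956) = 12.6474


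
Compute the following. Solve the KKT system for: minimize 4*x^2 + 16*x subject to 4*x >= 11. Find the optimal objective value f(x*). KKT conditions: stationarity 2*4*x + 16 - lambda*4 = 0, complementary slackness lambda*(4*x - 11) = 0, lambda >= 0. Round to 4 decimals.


Step 1: Try lambda = 0 (constraint inactive).
x_unc = -16/(2*4) = -2.0
Check: 4*-2.0 = -8.0 < 11 -- violated!
Step 2: Constraint must be active: 4*x = 11
x* = 11/4 = 2.75
lambda = (2*4*2.75 + 16)/4 = 9.5
Step 3: Compute optimal value.
f(x*) = 4*2.75^2 + 16*2.75 = 74.25


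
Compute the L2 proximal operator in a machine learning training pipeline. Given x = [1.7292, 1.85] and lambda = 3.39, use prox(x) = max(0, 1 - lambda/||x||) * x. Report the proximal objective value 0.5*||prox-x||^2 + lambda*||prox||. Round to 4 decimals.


Step 1: Compute ||x||.
||x|| = 2.5323
Step 2: Compute scaling factor.
scale = max(0, 1 - 3.39/2.5323) = 0.0
Step 3: prox(x) = [0.0, 0.0]
||prox(x)|| = 0.0
Step 4: Proximal objective.
0.5*||prox-x||^2 = 3.2063
lambda*||prox|| = 0.0
Total = 3.2063


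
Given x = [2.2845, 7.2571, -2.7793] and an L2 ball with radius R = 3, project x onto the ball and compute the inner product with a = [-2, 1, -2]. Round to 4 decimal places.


Step 1: Compute ||x|| (intermediates to 6 decimals).
||x|| = sqrt(2.2845^2 + 7.2571^2 + (-2.7793)^2) = 8.099935
Step 2: Project.
Since ||x|| > R, scale = R/||x|| = 3/8.099935 = 0.370373, proj(x) = scale * x
proj(x) = [0.846117, 2.687834, -1.029378]
Step 3: Dot product.
a^T * proj(x) = -2*0.846117 + 1*2.687834 - 2*(-1.029378) = 3.0544


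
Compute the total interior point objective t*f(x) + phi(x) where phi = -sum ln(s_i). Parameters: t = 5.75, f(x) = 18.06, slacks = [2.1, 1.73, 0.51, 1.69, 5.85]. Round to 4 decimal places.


Step 1: Compute log-barrier.
ln values: [0.7419, 0.5481, -0.6733, 0.5247, 1.7664]
phi = -(0.7419 + 0.5481 - 0.6733 + 0.5247 + 1.7664) = -2.9079
Step 2: Compute augmented objective.
t*f(x) = 5.75*18.06 = 103.845
Total = 103.845 - 2.9079 = 100.9371


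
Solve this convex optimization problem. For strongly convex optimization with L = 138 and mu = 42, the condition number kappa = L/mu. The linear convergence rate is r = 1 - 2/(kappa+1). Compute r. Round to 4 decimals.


Step 1: Compute the condition number.
kappa = L/mu = 138/42 = 3.2857
Step 2: Compute the convergence rate.
r = 1 - 2/(kappa + 1) = 1 - 2*mu/(L + mu) = (L - mu)/(L + mu) = 96/180 = 0.5333


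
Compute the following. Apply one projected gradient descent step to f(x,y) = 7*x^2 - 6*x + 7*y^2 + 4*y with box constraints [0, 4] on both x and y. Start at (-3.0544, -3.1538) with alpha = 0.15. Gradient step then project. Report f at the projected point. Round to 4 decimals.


Step 1: Compute gradient at (-3.0544, -3.1538).
grad_x = 2*7*-3.0544 - 6 = -48.7616
grad_y = 2*7*-3.1538 + 4 = -40.1532
Step 2: Gradient step.
x_raw = -3.0544 - 0.15*-48.7616 = 4.2598
y_raw = -3.1538 - 0.15*-40.1532 = 2.8692
Step 3: Project onto [0, 4].
x_proj = clip(4.2598) = 4.0
y_proj = clip(2.8692) = 2.8692
Step 4: Evaluate f.
f(4.0, 2.8692) = 157.1021


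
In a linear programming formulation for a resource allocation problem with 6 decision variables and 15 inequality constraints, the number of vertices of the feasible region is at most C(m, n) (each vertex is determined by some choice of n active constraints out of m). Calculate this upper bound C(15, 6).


Each vertex corresponds to some choice of n active constraints out of m, so the number of vertices is at most C(m, n) = m! / (n!(m-n)!).
m = 15, n = 6
Numerator: 15 * 14 * 13 * 12 * 11 * 10
Denominator: 6! = 720
C(15, 6) = 5005


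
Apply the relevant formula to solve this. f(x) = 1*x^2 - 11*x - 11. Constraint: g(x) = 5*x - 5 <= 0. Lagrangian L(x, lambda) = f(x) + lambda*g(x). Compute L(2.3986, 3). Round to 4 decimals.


Step 1: Evaluate f(x).
f(2.3986) = 1*2.3986^2 - 11*2.3986 - 11 = -31.6313
Step 2: Evaluate g(x).
g(2.3986) = 5*2.3986 - 5 = 6.993
Step 3: Compute Lagrangian.
L = -31.6313 + 3*6.993 = -10.6523


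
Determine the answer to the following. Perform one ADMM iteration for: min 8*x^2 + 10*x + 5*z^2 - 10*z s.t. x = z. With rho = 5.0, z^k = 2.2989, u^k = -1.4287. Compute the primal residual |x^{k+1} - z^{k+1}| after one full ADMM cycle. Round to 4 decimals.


ADMM iteration with rho = 5.0, z^k = 2.2989, u^k = -1.4287
Step 1: x-update.
Minimize 8*x^2 + 10*x + (5.0/2)*(x - 2.2989 - 1.4287)^2
FOC: (2*8 + 5.0)*x = -10 + 5.0*(2.2989 + 1.4287)
x^{k+1} = 0.4113
Step 2: z-update.
Minimize 5*z^2 - 10*z + (5.0/2)*(0.4113 - z - 1.4287)^2
FOC: (2*5 + 5.0)*z = 10 + 5.0*(0.4113 - 1.4287)
z^{k+1} = 0.3275
Step 3: u-update.
u^{k+1} = -1.4287 + 0.4113 - 0.3275 = -1.3449
Step 4: Primal residual = |0.4113 - 0.3275| = 0.0838


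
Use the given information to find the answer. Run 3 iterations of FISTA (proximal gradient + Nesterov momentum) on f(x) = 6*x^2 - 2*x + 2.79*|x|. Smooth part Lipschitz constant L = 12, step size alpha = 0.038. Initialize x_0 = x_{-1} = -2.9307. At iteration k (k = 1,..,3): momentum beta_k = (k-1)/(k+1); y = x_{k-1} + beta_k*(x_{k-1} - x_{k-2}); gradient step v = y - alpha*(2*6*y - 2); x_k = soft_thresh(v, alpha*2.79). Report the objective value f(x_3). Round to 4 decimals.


FISTA on f(x) = 6*x^2 - 2*x + 2.79*|x|
L = 12, alpha = 0.038
Iteration 1: beta = 0.0, y = -2.9307 + 0.0*(-2.9307 + 2.9307) = -2.9307
  grad(y) = -37.1684, v = y - alpha*grad = -1.5183
  prox(v) = soft_thresh(-1.5183, 0.106) = -1.4123
Iteration 2: beta = 0.3333, y = -1.4123 + 0.3333*(-1.4123 + 2.9307) = -0.9061
  grad(y) = -12.8737, v = y - alpha*grad = -0.4169
  prox(v) = soft_thresh(-0.4169, 0.106) = -0.3109
Iteration 3: beta = 0.5, y = -0.3109 + 0.5*(-0.3109 + 1.4123) = 0.2398
  grad(y) = 0.8771, v = y - alpha*grad = 0.2064
  prox(v) = soft_thresh(0.2064, 0.106) = 0.1004
f(x_3) = 6*0.1004^2 - 2*0.1004 + 2.79*|0.1004| = 0.1398


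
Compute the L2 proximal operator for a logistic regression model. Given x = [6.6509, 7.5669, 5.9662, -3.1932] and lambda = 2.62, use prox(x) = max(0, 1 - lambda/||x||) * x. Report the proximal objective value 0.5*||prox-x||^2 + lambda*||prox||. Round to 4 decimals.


Step 1: Compute ||x||.
||x|| = 12.1361
Step 2: Compute scaling factor.
scale = max(0, 1 - 2.62/12.1361) = 0.7841
Step 3: prox(x) = [5.2151, 5.9333, 4.6782, -2.5038]
||prox(x)|| = 9.5161
Step 4: Proximal objective.
0.5*||prox-x||^2 = 3.4322
lambda*||prox|| = 24.9322
Total = 28.3643


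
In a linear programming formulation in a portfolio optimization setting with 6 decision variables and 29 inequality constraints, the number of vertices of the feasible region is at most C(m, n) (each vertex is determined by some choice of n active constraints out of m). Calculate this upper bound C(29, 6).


Each vertex corresponds to some choice of n active constraints out of m, so the number of vertices is at most C(m, n) = m! / (n!(m-n)!).
m = 29, n = 6
Numerator: 29 * 28 * 27 * 26 * 25 * 24
Denominator: 6! = 720
C(29, 6) = 475020


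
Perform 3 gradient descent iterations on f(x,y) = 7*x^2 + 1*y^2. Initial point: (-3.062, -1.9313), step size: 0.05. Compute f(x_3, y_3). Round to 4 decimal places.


Gradient descent on f(x,y) = 7*x^2 + 1*y^2.
Starting point: (-3.062, -1.9313), alpha = 0.05
Step 1: grad_x = 2*7*-3.062 = -42.868, grad_y = 2*1*-1.9313 = -3.8626
  x_1 = -3.062 - 0.05*-42.868 = -0.9186
  y_1 = -1.9313 - 0.05*-3.8626 = -1.7382
Step 2: grad_x = 2*7*-0.9186 = -12.8604, grad_y = 2*1*-1.7382 = -3.4763
  x_2 = -0.9186 - 0.05*-12.8604 = -0.2756
  y_2 = -1.7382 - 0.05*-3.4763 = -1.5644
Step 3: grad_x = 2*7*-0.2756 = -3.8581, grad_y = 2*1*-1.5644 = -3.1287
  x_3 = -0.2756 - 0.05*-3.8581 = -0.0827
  y_3 = -1.5644 - 0.05*-3.1287 = -1.4079
f(-0.0827, -1.4079) = 7*(-0.0827)^2 + 1*(-1.4079)^2 = 2.0301


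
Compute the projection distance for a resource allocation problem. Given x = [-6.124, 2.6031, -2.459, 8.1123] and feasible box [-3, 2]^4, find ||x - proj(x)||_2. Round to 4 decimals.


Project each component onto [-3, 2].
clip(-6.124) = -3.0, clip(2.6031) = 2.0, clip(-2.459) = -2.459, clip(8.1123) = 2.0
Projection = [-3.0, 2.0, -2.459, 2.0]
Squared diffs: [9.7594, 0.3637, 0.0, 37.3602]
Distance = sqrt(47.4833) = 6.8908


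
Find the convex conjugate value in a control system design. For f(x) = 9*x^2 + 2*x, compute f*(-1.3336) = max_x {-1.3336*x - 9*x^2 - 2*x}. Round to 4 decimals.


f*(y) = sup_x {y*x - a*x^2 - b*x} = sup_x {(y-b)*x - a*x^2}
FOC: (y - b) - 2a*x = 0 => x* = (y - b)/(2a)
x* = (-1.3336 - 2)/(2*9) = -0.1852
f*(-1.3336) = (y-b)^2/(4a) = (-1.3336 - 2)^2/(4*9)
= 11.1129/36 = 0.3087


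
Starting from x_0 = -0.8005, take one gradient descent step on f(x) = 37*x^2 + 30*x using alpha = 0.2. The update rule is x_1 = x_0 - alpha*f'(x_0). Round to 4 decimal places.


We compute the gradient at x_0 and apply the update.
f'(x) = 74*x + 30
f'(-0.8005) = 74*-0.8005 + 30 = -29.237
x_1 = -0.8005 - 0.2*-29.237 = 5.0469


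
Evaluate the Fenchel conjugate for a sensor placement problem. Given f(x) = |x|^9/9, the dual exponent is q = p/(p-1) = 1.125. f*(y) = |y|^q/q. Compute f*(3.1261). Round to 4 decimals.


The conjugate exponent q satisfies 1/p + 1/q = 1.
p = 9, so q = 9/(9 - 1) = 1.125
|y|^q = 3.1261^1.125 = 3.6048
f*(3.1261) = 3.6048 / 1.125 = 3.2042


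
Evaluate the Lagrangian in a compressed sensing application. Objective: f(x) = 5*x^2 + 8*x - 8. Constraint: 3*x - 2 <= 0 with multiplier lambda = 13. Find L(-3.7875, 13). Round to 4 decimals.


Step 1: Evaluate f(x).
f(-3.7875) = 5*(-3.7875)^2 + 8*(-3.7875) - 8 = 33.4258
Step 2: Evaluate g(x).
g(-3.7875) = 3*-3.7875 - 2 = -13.3625
Step 3: Compute Lagrangian.
L = 33.4258 + 13*-13.3625 = -140.2867


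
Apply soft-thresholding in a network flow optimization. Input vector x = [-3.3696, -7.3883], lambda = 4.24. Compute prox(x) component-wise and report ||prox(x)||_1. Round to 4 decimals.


Soft-thresholding with lambda = 4.24:
prox(-3.3696) = sign(-3.3696)*max(|-3.3696| - 4.24, 0) = 0.0
prox(-7.3883) = sign(-7.3883)*max(|-7.3883| - 4.24, 0) = -3.1483
prox(x) = [0.0, -3.1483]
||prox(x)||_1 = 0.0 + 3.1483 = 3.1483


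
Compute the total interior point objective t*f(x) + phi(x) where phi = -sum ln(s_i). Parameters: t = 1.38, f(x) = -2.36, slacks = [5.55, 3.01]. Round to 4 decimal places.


Step 1: Compute log-barrier.
ln values: [1.7138, 1.1019]
phi = -(1.7138 + 1.1019) = -2.8157
Step 2: Compute augmented objective.
t*f(x) = 1.38*-2.36 = -3.2568
Total = -3.2568 - 2.8157 = -6.0725


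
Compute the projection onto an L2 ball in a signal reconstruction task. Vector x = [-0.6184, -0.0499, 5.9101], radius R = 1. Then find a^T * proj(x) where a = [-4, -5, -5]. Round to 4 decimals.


Step 1: Compute ||x|| (intermediates to 6 decimals).
||x|| = sqrt((-0.6184)^2 + (-0.0499)^2 + 5.9101^2) = 5.942574
Step 2: Project.
Since ||x|| > R, scale = R/||x|| = 1/5.942574 = 0.168277, proj(x) = scale * x
proj(x) = [-0.104062, -0.008397, 0.994534]
Step 3: Dot product.
a^T * proj(x) = -4*(-0.104062) - 5*(-0.008397) - 5*0.994534 = -4.5144


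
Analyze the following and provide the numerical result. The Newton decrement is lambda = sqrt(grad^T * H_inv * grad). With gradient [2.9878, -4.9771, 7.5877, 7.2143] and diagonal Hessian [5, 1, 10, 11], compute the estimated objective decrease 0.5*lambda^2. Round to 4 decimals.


Step 1: H is diagonal, so H^(-1) * g = [0.5976, -4.9771, 0.7588, 0.6558].
Step 2: g^T H^(-1) g = sum_i g_i^2 / H_ii
  = (2.9878)^2/5 + (-4.9771)^2/1 + (7.5877)^2/10 + (7.2143)^2/11
  = 1.7854 + 24.7715 + 5.7573 + 4.7315 = 37.0457
Step 3: Objective decrease = 0.5 * g^T H^(-1) g = 18.5228


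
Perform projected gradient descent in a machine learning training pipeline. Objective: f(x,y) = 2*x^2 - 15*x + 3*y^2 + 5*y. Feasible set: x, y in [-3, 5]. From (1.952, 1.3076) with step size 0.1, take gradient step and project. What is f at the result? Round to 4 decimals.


Step 1: Compute gradient at (1.952, 1.3076).
grad_x = 2*2*1.952 - 15 = -7.192
grad_y = 2*3*1.3076 + 5 = 12.8456
Step 2: Gradient step.
x_raw = 1.952 - 0.1*-7.192 = 2.6712
y_raw = 1.3076 - 0.1*12.8456 = 0.023
Step 3: Project onto [-3, 5].
x_proj = clip(2.6712) = 2.6712
y_proj = clip(0.023) = 0.023
Step 4: Evaluate f.
f(2.6712, 0.023) = -25.6806


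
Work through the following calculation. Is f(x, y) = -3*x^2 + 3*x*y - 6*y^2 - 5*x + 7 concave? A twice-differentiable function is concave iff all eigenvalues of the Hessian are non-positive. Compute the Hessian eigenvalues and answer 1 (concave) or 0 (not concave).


The Hessian of f(x,y) = -3*x^2 + 3*x*y - 6*y^2 - 5*x + 7 is:
H = [[-6, 3], [3, -12]]
Trace = -6 - 12 = -18
Determinant = -6*-12 - (3)^2 = 63
Discriminant = (-18)^2 - 4*63 = 72.0
Eigenvalues: lambda_1 = -13.2426, lambda_2 = -4.7574
The function is concave.

1


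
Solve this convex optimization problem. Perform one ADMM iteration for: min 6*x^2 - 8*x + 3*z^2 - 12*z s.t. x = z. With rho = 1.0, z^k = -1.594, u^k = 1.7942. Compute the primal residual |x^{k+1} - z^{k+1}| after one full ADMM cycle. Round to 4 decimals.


ADMM iteration with rho = 1.0, z^k = -1.594, u^k = 1.7942
Step 1: x-update.
Minimize 6*x^2 - 8*x + (1.0/2)*(x + 1.594 + 1.7942)^2
FOC: (2*6 + 1.0)*x = 8 + 1.0*(-1.594 - 1.7942)
x^{k+1} = 0.3548
Step 2: z-update.
Minimize 3*z^2 - 12*z + (1.0/2)*(0.3548 - z + 1.7942)^2
FOC: (2*3 + 1.0)*z = 12 + 1.0*(0.3548 + 1.7942)
z^{k+1} = 2.0213
Step 3: u-update.
u^{k+1} = 1.7942 + 0.3548 - 2.0213 = 0.1277
Step 4: Primal residual = |0.3548 - 2.0213| = 1.6665


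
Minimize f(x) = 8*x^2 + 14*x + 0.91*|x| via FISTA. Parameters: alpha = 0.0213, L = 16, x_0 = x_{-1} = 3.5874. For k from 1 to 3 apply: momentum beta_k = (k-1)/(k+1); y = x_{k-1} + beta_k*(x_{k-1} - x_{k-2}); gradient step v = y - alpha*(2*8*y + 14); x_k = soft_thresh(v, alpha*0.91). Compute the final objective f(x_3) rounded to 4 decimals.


FISTA on f(x) = 8*x^2 + 14*x + 0.91*|x|
L = 16, alpha = 0.0213
Iteration 1: beta = 0.0, y = 3.5874 + 0.0*(3.5874 - 3.5874) = 3.5874
  grad(y) = 71.3984, v = y - alpha*grad = 2.0666
  prox(v) = soft_thresh(2.0666, 0.0194) = 2.0472
Iteration 2: beta = 0.3333, y = 2.0472 + 0.3333*(2.0472 - 3.5874) = 1.5338
  grad(y) = 38.5415, v = y - alpha*grad = 0.7129
  prox(v) = soft_thresh(0.7129, 0.0194) = 0.6935
Iteration 3: beta = 0.5, y = 0.6935 + 0.5*(0.6935 - 2.0472) = 0.0167
  grad(y) = 14.2668, v = y - alpha*grad = -0.2872
  prox(v) = soft_thresh(-0.2872, 0.0194) = -0.2678
f(x_3) = 8*(-0.2678)^2 + 14*(-0.2678) + 0.91*|-0.2678| = -2.932


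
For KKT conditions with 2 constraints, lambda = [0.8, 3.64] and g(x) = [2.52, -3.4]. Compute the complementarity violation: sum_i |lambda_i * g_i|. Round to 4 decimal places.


KKT complementary slackness check:
lambda_1 * g_1 = 0.8 * 2.52 = 2.016
lambda_2 * g_2 = 3.64 * -3.4 = -12.376
Total violation = 2.016 + 12.376 = 14.392


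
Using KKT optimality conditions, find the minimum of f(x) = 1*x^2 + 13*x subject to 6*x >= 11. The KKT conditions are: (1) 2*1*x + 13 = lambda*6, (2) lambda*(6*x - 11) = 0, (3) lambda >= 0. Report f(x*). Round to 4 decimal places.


Step 1: Try lambda = 0 (constraint inactive).
x_unc = -13/(2*1) = -6.5
Check: 6*-6.5 = -39.0 < 11 -- violated!
Step 2: Constraint must be active: 6*x = 11
x* = 11/6 = 1.8333 (rounded; the exact value 11/6 is used below)
lambda = (2*1*(11/6) + 13)/6 = 2.7778
Step 3: Compute optimal value.
f(x*) = 1*(11/6)^2 + 13*(11/6) = 27.1944


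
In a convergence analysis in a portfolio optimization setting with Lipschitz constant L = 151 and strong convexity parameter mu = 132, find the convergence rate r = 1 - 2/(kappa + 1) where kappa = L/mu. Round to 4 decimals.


Step 1: Compute the condition number.
kappa = L/mu = 151/132 = 1.1439
Step 2: Compute the convergence rate.
r = 1 - 2/(kappa + 1) = 1 - 2*mu/(L + mu) = (L - mu)/(L + mu) = 19/283 = 0.0671


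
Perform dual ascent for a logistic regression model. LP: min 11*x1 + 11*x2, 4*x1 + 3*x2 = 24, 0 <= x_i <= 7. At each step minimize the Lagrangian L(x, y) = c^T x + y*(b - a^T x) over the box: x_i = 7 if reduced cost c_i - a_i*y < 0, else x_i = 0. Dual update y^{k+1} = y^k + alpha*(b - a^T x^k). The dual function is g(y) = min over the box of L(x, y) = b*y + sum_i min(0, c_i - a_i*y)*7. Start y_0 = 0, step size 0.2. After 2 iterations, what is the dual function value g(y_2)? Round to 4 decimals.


Dual ascent for LP: min 11*x1 + 11*x2, 4*x1 + 3*x2 = 24, 0 <= x_i <= 7
Step 1: y^k = 0.0, reduced costs: (11.0, 11.0)
  x^k = (0.0, 0.0), subgradient = b - a^T x = 24.0
  y^{k+1} = 0.0 + 0.2*24.0 = 4.8
Step 2: y^k = 4.8, reduced costs: (-8.2, -3.4)
  x^k = (7.0, 7.0), subgradient = b - a^T x = -25.0
  y^{k+1} = 4.8 + 0.2*-25.0 = -0.2
Dual objective at y_2 = -0.2: reduced costs (11.8, 11.6), box minimizer x = (0.0, 0.0)
g(y_2) = b*y + (c1 - a1*y)*x1 + (c2 - a2*y)*x2 = 24*(-0.2) + 11.8*0.0 + 11.6*0.0 = -4.8 + 0.0 + 0.0 = -4.8


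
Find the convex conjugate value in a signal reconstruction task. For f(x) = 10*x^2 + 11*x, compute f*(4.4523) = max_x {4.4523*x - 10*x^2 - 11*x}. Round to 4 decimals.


f*(y) = sup_x {y*x - a*x^2 - b*x} = sup_x {(y-b)*x - a*x^2}
FOC: (y - b) - 2a*x = 0 => x* = (y - b)/(2a)
x* = (4.4523 - 11)/(2*10) = -0.3274
f*(4.4523) = (y-b)^2/(4a) = (4.4523 - 11)^2/(4*10)
= 42.8724/40 = 1.0718


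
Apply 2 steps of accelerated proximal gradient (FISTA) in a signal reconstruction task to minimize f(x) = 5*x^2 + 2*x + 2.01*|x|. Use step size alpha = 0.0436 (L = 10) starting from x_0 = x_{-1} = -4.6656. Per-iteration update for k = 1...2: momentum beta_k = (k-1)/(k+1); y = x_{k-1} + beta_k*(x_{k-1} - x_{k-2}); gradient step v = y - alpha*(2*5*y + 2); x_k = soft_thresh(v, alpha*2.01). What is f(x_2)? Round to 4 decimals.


FISTA on f(x) = 5*x^2 + 2*x + 2.01*|x|
L = 10, alpha = 0.0436
Iteration 1: beta = 0.0, y = -4.6656 + 0.0*(-4.6656 + 4.6656) = -4.6656
  grad(y) = -44.656, v = y - alpha*grad = -2.7186
  prox(v) = soft_thresh(-2.7186, 0.0876) = -2.631
Iteration 2: beta = 0.3333, y = -2.631 + 0.3333*(-2.631 + 4.6656) = -1.9527
  grad(y) = -17.5275, v = y - alpha*grad = -1.1886
  prox(v) = soft_thresh(-1.1886, 0.0876) = -1.1009
f(x_2) = 5*(-1.1009)^2 + 2*(-1.1009) + 2.01*|-1.1009| = 6.0711


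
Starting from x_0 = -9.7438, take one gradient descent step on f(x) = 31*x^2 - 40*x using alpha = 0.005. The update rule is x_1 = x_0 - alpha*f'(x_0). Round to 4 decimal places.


We compute the gradient at x_0 and apply the update.
f'(x) = 62*x - 40
f'(-9.7438) = 62*-9.7438 - 40 = -644.1156
x_1 = -9.7438 - 0.005*-644.1156 = -6.5232


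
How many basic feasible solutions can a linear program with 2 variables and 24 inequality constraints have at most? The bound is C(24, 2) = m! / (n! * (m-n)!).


Each vertex corresponds to some choice of n active constraints out of m, so the number of vertices is at most C(m, n) = m! / (n!(m-n)!).
m = 24, n = 2
Numerator: 24 * 23
Denominator: 2! = 2
C(24, 2) = 276


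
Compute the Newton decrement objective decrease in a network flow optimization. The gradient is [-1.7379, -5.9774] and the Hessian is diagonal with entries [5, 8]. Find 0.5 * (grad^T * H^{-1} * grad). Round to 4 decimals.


Step 1: H is diagonal, so H^(-1) * g = [-0.3476, -0.7472].
Step 2: g^T H^(-1) g = sum_i g_i^2 / H_ii
  = (-1.7379)^2/5 + (-5.9774)^2/8
  = 0.6041 + 4.4662 = 5.0702
Step 3: Objective decrease = 0.5 * g^T H^(-1) g = 2.5351


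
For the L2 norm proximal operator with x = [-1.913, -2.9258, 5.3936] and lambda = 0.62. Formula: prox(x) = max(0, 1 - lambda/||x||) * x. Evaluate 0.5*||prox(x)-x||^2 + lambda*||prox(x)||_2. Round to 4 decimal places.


Step 1: Compute ||x||.
||x|| = 6.4273
Step 2: Compute scaling factor.
scale = max(0, 1 - 0.62/6.4273) = 0.9035
Step 3: prox(x) = [-1.7285, -2.6436, 4.8733]
||prox(x)|| = 5.8073
Step 4: Proximal objective.
0.5*||prox-x||^2 = 0.1922
lambda*||prox|| = 3.6005
Total = 3.7928


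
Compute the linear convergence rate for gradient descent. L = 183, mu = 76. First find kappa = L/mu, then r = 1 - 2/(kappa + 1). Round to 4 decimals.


Step 1: Compute the condition number.
kappa = L/mu = 183/76 = 2.4079
Step 2: Compute the convergence rate.
r = 1 - 2/(kappa + 1) = 1 - 2*mu/(L + mu) = (L - mu)/(L + mu) = 107/259 = 0.4131


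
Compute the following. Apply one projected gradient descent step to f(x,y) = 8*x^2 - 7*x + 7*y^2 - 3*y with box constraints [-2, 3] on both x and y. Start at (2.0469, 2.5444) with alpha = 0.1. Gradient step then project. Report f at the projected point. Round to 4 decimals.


Step 1: Compute gradient at (2.0469, 2.5444).
grad_x = 2*8*2.0469 - 7 = 25.7504
grad_y = 2*7*2.5444 - 3 = 32.6216
Step 2: Gradient step.
x_raw = 2.0469 - 0.1*25.7504 = -0.5281
y_raw = 2.5444 - 0.1*32.6216 = -0.7178
Step 3: Project onto [-2, 3].
x_proj = clip(-0.5281) = -0.5281
y_proj = clip(-0.7178) = -0.7178
Step 4: Evaluate f.
f(-0.5281, -0.7178) = 11.688


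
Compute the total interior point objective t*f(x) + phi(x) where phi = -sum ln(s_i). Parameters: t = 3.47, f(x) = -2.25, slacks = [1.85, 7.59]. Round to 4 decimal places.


Step 1: Compute log-barrier.
ln values: [0.6152, 2.0268]
phi = -(0.6152 + 2.0268) = -2.642
Step 2: Compute augmented objective.
t*f(x) = 3.47*-2.25 = -7.8075
Total = -7.8075 - 2.642 = -10.4495


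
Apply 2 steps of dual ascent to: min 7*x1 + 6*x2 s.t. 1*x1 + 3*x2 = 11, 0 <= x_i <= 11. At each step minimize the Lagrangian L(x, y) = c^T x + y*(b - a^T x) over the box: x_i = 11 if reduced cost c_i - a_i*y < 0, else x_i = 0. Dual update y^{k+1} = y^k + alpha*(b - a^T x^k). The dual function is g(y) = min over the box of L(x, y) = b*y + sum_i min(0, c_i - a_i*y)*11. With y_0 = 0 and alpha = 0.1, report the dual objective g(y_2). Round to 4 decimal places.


Dual ascent for LP: min 7*x1 + 6*x2, 1*x1 + 3*x2 = 11, 0 <= x_i <= 11
Step 1: y^k = 0.0, reduced costs: (7.0, 6.0)
  x^k = (0.0, 0.0), subgradient = b - a^T x = 11.0
  y^{k+1} = 0.0 + 0.1*11.0 = 1.1
Step 2: y^k = 1.1, reduced costs: (5.9, 2.7)
  x^k = (0.0, 0.0), subgradient = b - a^T x = 11.0
  y^{k+1} = 1.1 + 0.1*11.0 = 2.2
Dual objective at y_2 = 2.2: reduced costs (4.8, -0.6), box minimizer x = (0.0, 11.0)
g(y_2) = b*y + (c1 - a1*y)*x1 + (c2 - a2*y)*x2 = 11*2.2 + 4.8*0.0 + (-0.6)*11.0 = 24.2 + 0.0 - 6.6 = 17.6


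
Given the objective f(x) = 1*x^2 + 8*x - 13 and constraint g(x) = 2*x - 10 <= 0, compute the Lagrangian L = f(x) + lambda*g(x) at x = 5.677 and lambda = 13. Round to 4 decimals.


Step 1: Evaluate f(x).
f(5.677) = 1*5.677^2 + 8*5.677 - 13 = 64.6443
Step 2: Evaluate g(x).
g(5.677) = 2*5.677 - 10 = 1.354
Step 3: Compute Lagrangian.
L = 64.6443 + 13*1.354 = 82.2463


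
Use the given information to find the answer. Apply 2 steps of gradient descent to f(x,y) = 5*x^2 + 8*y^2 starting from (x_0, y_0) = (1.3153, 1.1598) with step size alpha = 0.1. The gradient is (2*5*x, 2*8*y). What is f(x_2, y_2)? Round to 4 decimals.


Gradient descent on f(x,y) = 5*x^2 + 8*y^2.
Starting point: (1.3153, 1.1598), alpha = 0.1
Step 1: grad_x = 2*5*1.3153 = 13.153, grad_y = 2*8*1.1598 = 18.5568
  x_1 = 1.3153 - 0.1*13.153 = 0.0
  y_1 = 1.1598 - 0.1*18.5568 = -0.6959
Step 2: grad_x = 2*5*0.0 = 0.0, grad_y = 2*8*-0.6959 = -11.1341
  x_2 = 0.0 - 0.1*0.0 = 0.0
  y_2 = -0.6959 - 0.1*-11.1341 = 0.4175
f(0.0, 0.4175) = 5*0.0^2 + 8*0.4175^2 = 1.3946


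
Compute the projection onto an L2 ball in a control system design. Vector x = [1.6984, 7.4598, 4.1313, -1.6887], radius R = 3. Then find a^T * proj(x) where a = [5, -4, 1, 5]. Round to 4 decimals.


Step 1: Compute ||x|| (intermediates to 6 decimals).
||x|| = sqrt(1.6984^2 + 7.4598^2 + 4.1313^2 + (-1.6887)^2) = 8.857343
Step 2: Project.
Since ||x|| > R, scale = R/||x|| = 3/8.857343 = 0.338702, proj(x) = scale * x
proj(x) = [0.575251, 2.526649, 1.39928, -0.571966]
Step 3: Dot product.
a^T * proj(x) = 5*0.575251 - 4*2.526649 + 1*1.39928 + 5*(-0.571966) = -8.6909


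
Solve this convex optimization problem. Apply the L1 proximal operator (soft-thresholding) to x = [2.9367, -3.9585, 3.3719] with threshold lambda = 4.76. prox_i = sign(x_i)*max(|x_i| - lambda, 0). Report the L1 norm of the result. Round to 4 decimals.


Soft-thresholding with lambda = 4.76:
prox(2.9367) = sign(2.9367)*max(|2.9367| - 4.76, 0) = 0.0
prox(-3.9585) = sign(-3.9585)*max(|-3.9585| - 4.76, 0) = 0.0
prox(3.3719) = sign(3.3719)*max(|3.3719| - 4.76, 0) = 0.0
prox(x) = [0.0, 0.0, 0.0]
||prox(x)||_1 = 0.0 + 0.0 + 0.0 = 0.0


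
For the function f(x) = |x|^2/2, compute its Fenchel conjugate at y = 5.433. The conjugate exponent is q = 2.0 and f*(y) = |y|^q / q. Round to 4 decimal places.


The conjugate exponent q satisfies 1/p + 1/q = 1.
p = 2, so q = 2/(2 - 1) = 2.0
|y|^q = 5.433^2.0 = 29.5175
f*(5.433) = 29.5175 / 2.0 = 14.7587


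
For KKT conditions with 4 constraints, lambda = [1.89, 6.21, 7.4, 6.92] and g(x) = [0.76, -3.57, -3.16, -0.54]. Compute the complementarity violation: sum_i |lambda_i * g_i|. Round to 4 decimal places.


KKT complementary slackness check:
lambda_1 * g_1 = 1.89 * 0.76 = 1.4364
lambda_2 * g_2 = 6.21 * -3.57 = -22.1697
lambda_3 * g_3 = 7.4 * -3.16 = -23.384
lambda_4 * g_4 = 6.92 * -0.54 = -3.7368
Total violation = 1.4364 + 22.1697 + 23.384 + 3.7368 = 50.7269


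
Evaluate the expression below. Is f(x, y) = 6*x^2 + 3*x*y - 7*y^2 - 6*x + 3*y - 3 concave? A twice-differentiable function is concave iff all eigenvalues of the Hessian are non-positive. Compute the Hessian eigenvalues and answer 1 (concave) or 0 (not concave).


The Hessian of f(x,y) = 6*x^2 + 3*x*y - 7*y^2 - 6*x + 3*y - 3 is:
H = [[12, 3], [3, -14]]
Trace = 12 - 14 = -2
Determinant = 12*-14 - (3)^2 = -177
Discriminant = (-2)^2 - 4*-177 = 712.0
Eigenvalues: lambda_1 = -14.3417, lambda_2 = 12.3417
The function is not concave.

0


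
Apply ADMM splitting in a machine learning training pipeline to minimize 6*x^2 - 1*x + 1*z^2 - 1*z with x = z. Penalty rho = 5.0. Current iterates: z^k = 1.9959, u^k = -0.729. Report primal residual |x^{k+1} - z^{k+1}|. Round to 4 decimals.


ADMM iteration with rho = 5.0, z^k = 1.9959, u^k = -0.729
Step 1: x-update.
Minimize 6*x^2 - 1*x + (5.0/2)*(x - 1.9959 - 0.729)^2
FOC: (2*6 + 5.0)*x = 1 + 5.0*(1.9959 + 0.729)
x^{k+1} = 0.8603
Step 2: z-update.
Minimize 1*z^2 - 1*z + (5.0/2)*(0.8603 - z - 0.729)^2
FOC: (2*1 + 5.0)*z = 1 + 5.0*(0.8603 - 0.729)
z^{k+1} = 0.2366
Step 3: u-update.
u^{k+1} = -0.729 + 0.8603 - 0.2366 = -0.1054
Step 4: Primal residual = |0.8603 - 0.2366| = 0.6236


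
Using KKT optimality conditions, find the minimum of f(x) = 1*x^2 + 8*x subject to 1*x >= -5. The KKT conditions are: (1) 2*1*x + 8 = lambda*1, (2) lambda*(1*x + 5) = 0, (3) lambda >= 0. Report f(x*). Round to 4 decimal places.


Step 1: Try lambda = 0 (constraint inactive).
Stationarity: 2*1*x + 8 = 0
x* = -8/(2*1) = -4.0
Check constraint: 1*-4.0 = -4.0 >= -5 -- satisfied.
Step 2: Compute optimal value.
f(x*) = 1*(-4.0)^2 + 8*(-4.0) = -16.0


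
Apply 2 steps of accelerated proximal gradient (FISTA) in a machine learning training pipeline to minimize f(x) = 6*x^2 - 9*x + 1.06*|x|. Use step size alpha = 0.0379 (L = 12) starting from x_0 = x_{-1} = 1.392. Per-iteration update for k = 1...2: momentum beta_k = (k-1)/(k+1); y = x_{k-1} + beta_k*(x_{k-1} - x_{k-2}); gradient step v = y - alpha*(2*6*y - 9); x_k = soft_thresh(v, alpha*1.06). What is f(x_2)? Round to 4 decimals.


FISTA on f(x) = 6*x^2 - 9*x + 1.06*|x|
L = 12, alpha = 0.0379
Iteration 1: beta = 0.0, y = 1.392 + 0.0*(1.392 - 1.392) = 1.392
  grad(y) = 7.704, v = y - alpha*grad = 1.1
  prox(v) = soft_thresh(1.1, 0.0402) = 1.0598
Iteration 2: beta = 0.3333, y = 1.0598 + 0.3333*(1.0598 - 1.392) = 0.9491
  grad(y) = 2.3895, v = y - alpha*grad = 0.8586
  prox(v) = soft_thresh(0.8586, 0.0402) = 0.8184
f(x_2) = 6*0.8184^2 - 9*0.8184 + 1.06*|0.8184| = -2.4794


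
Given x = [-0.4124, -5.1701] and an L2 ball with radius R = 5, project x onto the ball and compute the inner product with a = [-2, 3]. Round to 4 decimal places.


Step 1: Compute ||x|| (intermediates to 6 decimals).
||x|| = sqrt((-0.4124)^2 + (-5.1701)^2) = 5.186522
Step 2: Project.
Since ||x|| > R, scale = R/||x|| = 5/5.186522 = 0.964037, proj(x) = scale * x
proj(x) = [-0.397569, -4.984168]
Step 3: Dot product.
a^T * proj(x) = -2*(-0.397569) + 3*(-4.984168) = -14.1574


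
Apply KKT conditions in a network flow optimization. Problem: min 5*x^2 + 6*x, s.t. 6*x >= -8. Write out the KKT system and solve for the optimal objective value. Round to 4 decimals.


Step 1: Try lambda = 0 (constraint inactive).
Stationarity: 2*5*x + 6 = 0
x* = -6/(2*5) = -0.6
Check constraint: 6*-0.6 = -3.6 >= -8 -- satisfied.
Step 2: Compute optimal value.
f(x*) = 5*(-0.6)^2 + 6*(-0.6) = -1.8


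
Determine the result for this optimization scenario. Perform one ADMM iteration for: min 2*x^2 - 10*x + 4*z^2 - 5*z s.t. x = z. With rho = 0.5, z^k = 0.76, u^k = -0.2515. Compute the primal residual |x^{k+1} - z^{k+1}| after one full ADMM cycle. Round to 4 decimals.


ADMM iteration with rho = 0.5, z^k = 0.76, u^k = -0.2515
Step 1: x-update.
Minimize 2*x^2 - 10*x + (0.5/2)*(x - 0.76 - 0.2515)^2
FOC: (2*2 + 0.5)*x = 10 + 0.5*(0.76 + 0.2515)
x^{k+1} = 2.3346
Step 2: z-update.
Minimize 4*z^2 - 5*z + (0.5/2)*(2.3346 - z - 0.2515)^2
FOC: (2*4 + 0.5)*z = 5 + 0.5*(2.3346 - 0.2515)
z^{k+1} = 0.7108
Step 3: u-update.
u^{k+1} = -0.2515 + 2.3346 - 0.7108 = 1.3723
Step 4: Primal residual = |2.3346 - 0.7108| = 1.6238


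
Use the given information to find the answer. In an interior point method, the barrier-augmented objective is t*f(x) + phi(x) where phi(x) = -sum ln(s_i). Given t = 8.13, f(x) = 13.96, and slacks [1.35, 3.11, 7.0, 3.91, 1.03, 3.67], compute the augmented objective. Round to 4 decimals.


Step 1: Compute log-barrier.
ln values: [0.3001, 1.1346, 1.9459, 1.3635, 0.0296, 1.3002]
phi = -(0.3001 + 1.1346 + 1.9459 + 1.3635 + 0.0296 + 1.3002) = -6.0739
Step 2: Compute augmented objective.
t*f(x) = 8.13*13.96 = 113.4948
Total = 113.4948 - 6.0739 = 107.4209


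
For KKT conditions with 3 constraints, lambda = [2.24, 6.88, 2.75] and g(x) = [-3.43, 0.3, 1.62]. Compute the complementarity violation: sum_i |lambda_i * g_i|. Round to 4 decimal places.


KKT complementary slackness check:
lambda_1 * g_1 = 2.24 * -3.43 = -7.6832
lambda_2 * g_2 = 6.88 * 0.3 = 2.064
lambda_3 * g_3 = 2.75 * 1.62 = 4.455
Total violation = 7.6832 + 2.064 + 4.455 = 14.2022


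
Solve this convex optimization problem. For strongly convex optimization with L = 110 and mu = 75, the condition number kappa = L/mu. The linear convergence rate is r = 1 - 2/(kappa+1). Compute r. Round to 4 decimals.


Step 1: Compute the condition number.
kappa = L/mu = 110/75 = 1.4667
Step 2: Compute the convergence rate.
r = 1 - 2/(kappa + 1) = 1 - 2*mu/(L + mu) = (L - mu)/(L + mu) = 35/185 = 0.1892


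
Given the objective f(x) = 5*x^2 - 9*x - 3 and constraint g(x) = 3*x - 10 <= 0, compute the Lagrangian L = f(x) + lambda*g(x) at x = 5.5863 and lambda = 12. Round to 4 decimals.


Step 1: Evaluate f(x).
f(5.5863) = 5*5.5863^2 - 9*5.5863 - 3 = 102.757
Step 2: Evaluate g(x).
g(5.5863) = 3*5.5863 - 10 = 6.7589
Step 3: Compute Lagrangian.
L = 102.757 + 12*6.7589 = 183.8638


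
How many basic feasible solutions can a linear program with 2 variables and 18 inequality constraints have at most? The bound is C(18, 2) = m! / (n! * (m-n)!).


Each vertex corresponds to some choice of n active constraints out of m, so the number of vertices is at most C(m, n) = m! / (n!(m-n)!).
m = 18, n = 2
Numerator: 18 * 17
Denominator: 2! = 2
C(18, 2) = 153


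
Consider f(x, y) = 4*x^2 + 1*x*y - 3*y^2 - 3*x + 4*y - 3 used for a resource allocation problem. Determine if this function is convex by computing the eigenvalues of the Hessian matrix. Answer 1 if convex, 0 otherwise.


The Hessian of f(x,y) = 4*x^2 + 1*x*y - 3*y^2 - 3*x + 4*y - 3 is:
H = [[8, 1], [1, -6]]
Trace = 8 - 6 = 2
Determinant = 8*-6 - (1)^2 = -49
Discriminant = (2)^2 - 4*-49 = 200.0
Eigenvalues: lambda_1 = -6.0711, lambda_2 = 8.0711
The function is not convex.

0


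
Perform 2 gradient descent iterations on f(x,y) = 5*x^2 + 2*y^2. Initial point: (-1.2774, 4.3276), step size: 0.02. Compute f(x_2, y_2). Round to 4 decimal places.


Gradient descent on f(x,y) = 5*x^2 + 2*y^2.
Starting point: (-1.2774, 4.3276), alpha = 0.02
Step 1: grad_x = 2*5*-1.2774 = -12.774, grad_y = 2*2*4.3276 = 17.3104
  x_1 = -1.2774 - 0.02*-12.774 = -1.0219
  y_1 = 4.3276 - 0.02*17.3104 = 3.9814
Step 2: grad_x = 2*5*-1.0219 = -10.2192, grad_y = 2*2*3.9814 = 15.9256
  x_2 = -1.0219 - 0.02*-10.2192 = -0.8175
  y_2 = 3.9814 - 0.02*15.9256 = 3.6629
f(-0.8175, 3.6629) = 5*(-0.8175)^2 + 2*3.6629^2 = 30.1752


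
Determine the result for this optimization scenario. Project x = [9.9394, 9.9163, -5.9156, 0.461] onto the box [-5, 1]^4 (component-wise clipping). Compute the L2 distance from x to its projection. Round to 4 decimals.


Project each component onto [-5, 1].
clip(9.9394) = 1.0, clip(9.9163) = 1.0, clip(-5.9156) = -5.0, clip(0.461) = 0.461
Projection = [1.0, 1.0, -5.0, 0.461]
Squared diffs: [79.9129, 79.5004, 0.8383, 0.0]
Distance = sqrt(160.2516) = 12.6591


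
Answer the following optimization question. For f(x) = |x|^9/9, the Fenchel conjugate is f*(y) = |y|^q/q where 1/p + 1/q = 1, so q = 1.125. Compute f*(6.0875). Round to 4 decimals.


The conjugate exponent q satisfies 1/p + 1/q = 1.
p = 9, so q = 9/(9 - 1) = 1.125
|y|^q = 6.0875^1.125 = 7.6295
f*(6.0875) = 7.6295 / 1.125 = 6.7817


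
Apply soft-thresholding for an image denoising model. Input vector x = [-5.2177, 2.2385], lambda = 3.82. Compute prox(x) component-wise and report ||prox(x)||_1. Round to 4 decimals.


Soft-thresholding with lambda = 3.82:
prox(-5.2177) = sign(-5.2177)*max(|-5.2177| - 3.82, 0) = -1.3977
prox(2.2385) = sign(2.2385)*max(|2.2385| - 3.82, 0) = 0.0
prox(x) = [-1.3977, 0.0]
||prox(x)||_1 = 1.3977 + 0.0 = 1.3977


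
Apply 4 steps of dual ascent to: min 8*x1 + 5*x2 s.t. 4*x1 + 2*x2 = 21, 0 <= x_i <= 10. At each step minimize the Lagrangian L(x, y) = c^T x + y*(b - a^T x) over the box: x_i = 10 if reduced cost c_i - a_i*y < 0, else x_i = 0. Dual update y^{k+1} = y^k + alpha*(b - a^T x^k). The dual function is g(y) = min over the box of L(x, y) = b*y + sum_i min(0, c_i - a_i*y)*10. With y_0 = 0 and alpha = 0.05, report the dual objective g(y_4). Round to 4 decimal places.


Dual ascent for LP: min 8*x1 + 5*x2, 4*x1 + 2*x2 = 21, 0 <= x_i <= 10
Step 1: y^k = 0.0, reduced costs: (8.0, 5.0)
  x^k = (0.0, 0.0), subgradient = b - a^T x = 21.0
  y^{k+1} = 0.0 + 0.05*21.0 = 1.05
Step 2: y^k = 1.05, reduced costs: (3.8, 2.9)
  x^k = (0.0, 0.0), subgradient = b - a^T x = 21.0
  y^{k+1} = 1.05 + 0.05*21.0 = 2.1
Step 3: y^k = 2.1, reduced costs: (-0.4, 0.8)
  x^k = (10.0, 0.0), subgradient = b - a^T x = -19.0
  y^{k+1} = 2.1 + 0.05*-19.0 = 1.15
Step 4: y^k = 1.15, reduced costs: (3.4, 2.7)
  x^k = (0.0, 0.0), subgradient = b - a^T x = 21.0
  y^{k+1} = 1.15 + 0.05*21.0 = 2.2
Dual objective at y_4 = 2.2: reduced costs (-0.8, 0.6), box minimizer x = (10.0, 0.0)
g(y_4) = b*y + (c1 - a1*y)*x1 + (c2 - a2*y)*x2 = 21*2.2 + (-0.8)*10.0 + 0.6*0.0 = 46.2 - 8.0 + 0.0 = 38.2
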